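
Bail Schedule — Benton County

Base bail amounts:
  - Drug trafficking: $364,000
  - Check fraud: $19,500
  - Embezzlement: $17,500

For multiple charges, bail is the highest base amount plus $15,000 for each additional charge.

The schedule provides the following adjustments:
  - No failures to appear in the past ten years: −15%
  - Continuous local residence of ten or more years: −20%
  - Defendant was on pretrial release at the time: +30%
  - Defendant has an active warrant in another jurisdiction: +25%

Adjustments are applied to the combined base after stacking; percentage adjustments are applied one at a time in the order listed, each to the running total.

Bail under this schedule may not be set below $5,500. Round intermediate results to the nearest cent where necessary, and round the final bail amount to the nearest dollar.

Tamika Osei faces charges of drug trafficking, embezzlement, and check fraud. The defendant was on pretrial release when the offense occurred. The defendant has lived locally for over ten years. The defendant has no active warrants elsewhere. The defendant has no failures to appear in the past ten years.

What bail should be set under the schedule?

$348,296

Base amounts from the schedule: drug trafficking $364,000; embezzlement $17,500; check fraud $19,500.
Stacking rule: highest base plus $15,000 per additional charge. Highest is drug trafficking at $364,000; 2 additional charges → +$30,000. Combined base = $394,000.
No failures to appear in the past ten years (−15%): $394,000 × 0.85 = $334,900.
Continuous local residence of ten or more years (−20%): $334,900 × 0.8 = $267,920.
Defendant was on pretrial release at the time (+30%): $267,920 × 1.3 = $348,296.
$348,296 is at or above the $5,500 minimum.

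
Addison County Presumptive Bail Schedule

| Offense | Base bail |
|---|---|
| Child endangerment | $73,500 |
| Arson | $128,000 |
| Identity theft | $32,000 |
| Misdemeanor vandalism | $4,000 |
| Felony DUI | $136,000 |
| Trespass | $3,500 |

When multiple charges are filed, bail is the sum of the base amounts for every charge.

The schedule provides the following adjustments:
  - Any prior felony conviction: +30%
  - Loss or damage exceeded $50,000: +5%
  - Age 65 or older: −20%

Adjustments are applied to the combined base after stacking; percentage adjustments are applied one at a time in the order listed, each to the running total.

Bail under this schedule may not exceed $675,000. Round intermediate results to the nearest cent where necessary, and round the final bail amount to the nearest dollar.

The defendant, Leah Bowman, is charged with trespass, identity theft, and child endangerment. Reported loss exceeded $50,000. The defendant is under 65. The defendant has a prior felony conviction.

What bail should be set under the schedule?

$148,785

Base amounts from the schedule: trespass $3,500; identity theft $32,000; child endangerment $73,500.
Stacking rule: sum of all bases. $3,500 + $32,000 + $73,500 = $109,000.
Any prior felony conviction (+30%): $109,000 × 1.3 = $141,700.
Loss or damage exceeded $50,000 (+5%): $141,700 × 1.05 = $148,785.
$148,785 is within the $675,000 maximum.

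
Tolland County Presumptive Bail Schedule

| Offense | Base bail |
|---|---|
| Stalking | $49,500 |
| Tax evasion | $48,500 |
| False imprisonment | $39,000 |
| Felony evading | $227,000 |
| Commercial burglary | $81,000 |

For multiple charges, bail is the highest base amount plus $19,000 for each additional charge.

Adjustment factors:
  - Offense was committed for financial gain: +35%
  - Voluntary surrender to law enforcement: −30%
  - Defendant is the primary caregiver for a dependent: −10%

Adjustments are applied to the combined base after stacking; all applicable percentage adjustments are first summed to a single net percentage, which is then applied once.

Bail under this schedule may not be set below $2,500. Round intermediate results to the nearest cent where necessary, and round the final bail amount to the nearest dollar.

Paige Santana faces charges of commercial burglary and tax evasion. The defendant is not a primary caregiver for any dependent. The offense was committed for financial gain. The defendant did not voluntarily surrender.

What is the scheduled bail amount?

Base amounts from the schedule: commercial burglary $81,000; tax evasion $48,500.
Stacking rule: highest base plus $19,000 per additional charge. Highest is commercial burglary at $81,000; 1 additional charge → +$19,000. Combined base = $100,000.
Offense was committed for financial gain (+35%): $100,000 × 1.35 = $135,000.
$135,000 is at or above the $2,500 minimum.

$135,000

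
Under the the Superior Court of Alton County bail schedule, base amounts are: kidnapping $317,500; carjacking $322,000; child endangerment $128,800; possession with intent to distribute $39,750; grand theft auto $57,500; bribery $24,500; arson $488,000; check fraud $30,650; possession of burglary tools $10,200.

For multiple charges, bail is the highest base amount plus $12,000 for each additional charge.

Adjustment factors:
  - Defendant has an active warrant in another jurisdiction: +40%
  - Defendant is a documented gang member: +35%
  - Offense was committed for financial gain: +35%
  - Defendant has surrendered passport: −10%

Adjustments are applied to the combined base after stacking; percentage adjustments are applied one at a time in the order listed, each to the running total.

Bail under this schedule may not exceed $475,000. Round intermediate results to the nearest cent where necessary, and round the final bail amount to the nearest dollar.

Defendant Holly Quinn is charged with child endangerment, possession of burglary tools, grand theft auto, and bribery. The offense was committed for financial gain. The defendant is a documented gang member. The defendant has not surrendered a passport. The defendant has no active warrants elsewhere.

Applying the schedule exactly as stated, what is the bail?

Base amounts from the schedule: child endangerment $128,800; possession of burglary tools $10,200; grand theft auto $57,500; bribery $24,500.
Stacking rule: highest base plus $12,000 per additional charge. Highest is child endangerment at $128,800; 3 additional charges → +$36,000. Combined base = $164,800.
Defendant is a documented gang member (+35%): $164,800 × 1.35 = $222,480.
Offense was committed for financial gain (+35%): $222,480 × 1.35 = $300,348.
$300,348 is within the $475,000 maximum.

$300,348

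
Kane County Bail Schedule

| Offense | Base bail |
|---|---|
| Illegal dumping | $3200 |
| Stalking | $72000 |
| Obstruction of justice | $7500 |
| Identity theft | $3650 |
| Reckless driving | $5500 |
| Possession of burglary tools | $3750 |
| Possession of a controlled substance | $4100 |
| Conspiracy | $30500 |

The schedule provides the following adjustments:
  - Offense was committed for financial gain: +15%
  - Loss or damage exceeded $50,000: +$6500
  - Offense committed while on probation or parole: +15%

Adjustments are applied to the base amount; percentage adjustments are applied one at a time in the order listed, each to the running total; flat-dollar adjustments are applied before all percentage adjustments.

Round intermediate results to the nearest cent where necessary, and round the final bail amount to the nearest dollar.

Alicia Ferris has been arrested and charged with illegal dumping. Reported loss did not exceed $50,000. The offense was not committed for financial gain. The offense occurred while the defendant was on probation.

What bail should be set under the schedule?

Base amounts from the schedule: illegal dumping $3200.
Single charge. Combined base = $3200.
Offense committed while on probation or parole (+15%): $3200 × 1.15 = $3680.

$3680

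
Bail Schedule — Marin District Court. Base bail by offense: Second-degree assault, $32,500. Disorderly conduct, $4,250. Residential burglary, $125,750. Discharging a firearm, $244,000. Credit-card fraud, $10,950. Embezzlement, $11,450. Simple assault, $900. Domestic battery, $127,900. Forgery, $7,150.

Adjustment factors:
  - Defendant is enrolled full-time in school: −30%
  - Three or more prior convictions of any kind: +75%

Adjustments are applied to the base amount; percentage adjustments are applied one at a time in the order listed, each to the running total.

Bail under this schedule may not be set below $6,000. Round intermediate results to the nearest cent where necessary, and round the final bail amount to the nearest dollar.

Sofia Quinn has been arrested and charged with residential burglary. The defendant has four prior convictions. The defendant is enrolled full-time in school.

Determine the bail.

Base amounts from the schedule: residential burglary $125,750.
Single charge. Combined base = $125,750.
Defendant is enrolled full-time in school (−30%): $125,750 × 0.7 = $88,025.
Three or more prior convictions of any kind (+75%): $88,025 × 1.75 = $154,043.75.
$154,043.75 is at or above the $6,000 minimum.
Rounded to the nearest dollar: $154,044.

$154,044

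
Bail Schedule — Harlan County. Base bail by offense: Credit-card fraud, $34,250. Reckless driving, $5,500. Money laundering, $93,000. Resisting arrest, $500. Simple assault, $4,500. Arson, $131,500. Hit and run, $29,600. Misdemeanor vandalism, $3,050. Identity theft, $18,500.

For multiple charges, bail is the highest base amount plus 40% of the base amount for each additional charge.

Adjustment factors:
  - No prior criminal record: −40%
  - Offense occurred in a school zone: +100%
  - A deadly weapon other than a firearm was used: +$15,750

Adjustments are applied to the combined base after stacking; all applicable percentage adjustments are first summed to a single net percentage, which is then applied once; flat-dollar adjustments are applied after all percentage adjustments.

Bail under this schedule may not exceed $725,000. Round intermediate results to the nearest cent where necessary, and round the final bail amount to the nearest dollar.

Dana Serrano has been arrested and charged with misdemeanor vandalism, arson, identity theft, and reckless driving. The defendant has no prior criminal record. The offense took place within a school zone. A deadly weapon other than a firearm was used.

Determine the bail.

$243,462

Base amounts from the schedule: misdemeanor vandalism $3,050; arson $131,500; identity theft $18,500; reckless driving $5,500.
Stacking rule: highest base plus 40% of each additional charge. Highest is arson at $131,500. Additional: $3,050 × 40% = $1,220; $18,500 × 40% = $7,400; $5,500 × 40% = $2,200. Combined base = $131,500 + $10,820 = $142,320.
Net percentage adjustment: −40% +100% = +60%. $142,320 × 1.6 = $227,712.
A deadly weapon other than a firearm was used (+$15,750 flat): $227,712 + $15,750 = $243,462.
$243,462 is within the $725,000 maximum.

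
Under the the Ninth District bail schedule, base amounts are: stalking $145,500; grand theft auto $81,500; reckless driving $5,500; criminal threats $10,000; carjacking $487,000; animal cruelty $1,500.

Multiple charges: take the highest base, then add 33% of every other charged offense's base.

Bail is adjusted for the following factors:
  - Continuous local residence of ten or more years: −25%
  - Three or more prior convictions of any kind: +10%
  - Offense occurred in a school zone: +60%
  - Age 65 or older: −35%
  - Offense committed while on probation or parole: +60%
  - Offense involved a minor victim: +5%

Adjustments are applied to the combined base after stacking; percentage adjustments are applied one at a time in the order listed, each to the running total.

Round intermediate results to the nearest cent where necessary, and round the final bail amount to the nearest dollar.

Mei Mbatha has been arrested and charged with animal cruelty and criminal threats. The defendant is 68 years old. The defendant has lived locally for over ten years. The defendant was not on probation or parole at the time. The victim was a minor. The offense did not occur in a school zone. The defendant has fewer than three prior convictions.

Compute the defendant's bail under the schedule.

Base amounts from the schedule: animal cruelty $1,500; criminal threats $10,000.
Stacking rule: highest base plus 33% of each additional charge. Highest is criminal threats at $10,000. Additional: $1,500 × 33% = $495. Combined base = $10,000 + $495 = $10,495.
Continuous local residence of ten or more years (−25%): $10,495 × 0.75 = $7,871.25.
Age 65 or older (−35%): $7,871.25 × 0.65 = $5,116.31.
Offense involved a minor victim (+5%): $5,116.31 × 1.05 = $5,372.13.
Rounded to the nearest dollar: $5,372.

$5,372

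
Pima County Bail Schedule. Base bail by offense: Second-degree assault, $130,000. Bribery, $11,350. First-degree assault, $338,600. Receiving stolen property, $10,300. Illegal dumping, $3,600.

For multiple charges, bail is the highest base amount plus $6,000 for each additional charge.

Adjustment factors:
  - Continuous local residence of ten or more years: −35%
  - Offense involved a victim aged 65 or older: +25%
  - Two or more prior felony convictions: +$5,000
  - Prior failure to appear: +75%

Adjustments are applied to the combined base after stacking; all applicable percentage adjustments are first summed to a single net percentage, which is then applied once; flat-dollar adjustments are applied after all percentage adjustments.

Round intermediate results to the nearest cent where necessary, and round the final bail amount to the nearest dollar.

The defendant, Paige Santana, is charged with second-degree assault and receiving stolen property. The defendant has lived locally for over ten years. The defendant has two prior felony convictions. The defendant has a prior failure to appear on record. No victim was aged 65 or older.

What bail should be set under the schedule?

Base amounts from the schedule: second-degree assault $130,000; receiving stolen property $10,300.
Stacking rule: highest base plus $6,000 per additional charge. Highest is second-degree assault at $130,000; 1 additional charge → +$6,000. Combined base = $136,000.
Net percentage adjustment: −35% +75% = +40%. $136,000 × 1.4 = $190,400.
Two or more prior felony convictions (+$5,000 flat): $190,400 + $5,000 = $195,400.

$195,400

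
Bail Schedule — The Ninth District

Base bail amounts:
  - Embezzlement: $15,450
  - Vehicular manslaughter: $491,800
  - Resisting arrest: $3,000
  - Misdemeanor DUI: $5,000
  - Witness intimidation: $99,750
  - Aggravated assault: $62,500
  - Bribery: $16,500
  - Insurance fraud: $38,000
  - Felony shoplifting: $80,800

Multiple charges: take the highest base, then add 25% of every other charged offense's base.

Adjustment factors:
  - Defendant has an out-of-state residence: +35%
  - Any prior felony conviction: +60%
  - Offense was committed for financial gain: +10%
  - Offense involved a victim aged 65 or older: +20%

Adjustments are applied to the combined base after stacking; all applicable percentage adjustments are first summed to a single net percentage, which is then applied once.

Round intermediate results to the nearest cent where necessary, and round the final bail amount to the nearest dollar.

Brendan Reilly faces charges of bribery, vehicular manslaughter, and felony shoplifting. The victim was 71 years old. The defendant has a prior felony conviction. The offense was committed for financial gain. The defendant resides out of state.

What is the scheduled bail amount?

$1,161,281

Base amounts from the schedule: bribery $16,500; vehicular manslaughter $491,800; felony shoplifting $80,800.
Stacking rule: highest base plus 25% of each additional charge. Highest is vehicular manslaughter at $491,800. Additional: $16,500 × 25% = $4,125; $80,800 × 25% = $20,200. Combined base = $491,800 + $24,325 = $516,125.
Net percentage adjustment: +35% +60% +10% +20% = +125%. $516,125 × 2.25 = $1,161,281.25.
Rounded to the nearest dollar: $1,161,281.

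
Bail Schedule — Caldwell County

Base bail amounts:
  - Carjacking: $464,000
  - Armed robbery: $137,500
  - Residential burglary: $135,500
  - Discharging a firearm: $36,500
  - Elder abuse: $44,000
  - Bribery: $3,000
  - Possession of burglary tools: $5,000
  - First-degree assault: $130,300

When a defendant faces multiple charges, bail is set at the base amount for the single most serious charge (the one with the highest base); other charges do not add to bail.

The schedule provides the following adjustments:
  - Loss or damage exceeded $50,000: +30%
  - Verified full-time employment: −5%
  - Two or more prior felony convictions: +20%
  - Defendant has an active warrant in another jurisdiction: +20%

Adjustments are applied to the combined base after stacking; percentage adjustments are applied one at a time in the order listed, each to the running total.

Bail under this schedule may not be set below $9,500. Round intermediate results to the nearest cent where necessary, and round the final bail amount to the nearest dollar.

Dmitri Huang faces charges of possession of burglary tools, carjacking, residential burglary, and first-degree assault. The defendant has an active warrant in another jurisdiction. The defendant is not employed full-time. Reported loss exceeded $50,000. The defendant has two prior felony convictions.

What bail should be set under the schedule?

Base amounts from the schedule: possession of burglary tools $5,000; carjacking $464,000; residential burglary $135,500; first-degree assault $130,300.
Stacking rule: use the highest base only. Highest is carjacking at $464,000. Combined base = $464,000.
Loss or damage exceeded $50,000 (+30%): $464,000 × 1.3 = $603,200.
Two or more prior felony convictions (+20%): $603,200 × 1.2 = $723,840.
Defendant has an active warrant in another jurisdiction (+20%): $723,840 × 1.2 = $868,608.
$868,608 is at or above the $9,500 minimum.

$868,608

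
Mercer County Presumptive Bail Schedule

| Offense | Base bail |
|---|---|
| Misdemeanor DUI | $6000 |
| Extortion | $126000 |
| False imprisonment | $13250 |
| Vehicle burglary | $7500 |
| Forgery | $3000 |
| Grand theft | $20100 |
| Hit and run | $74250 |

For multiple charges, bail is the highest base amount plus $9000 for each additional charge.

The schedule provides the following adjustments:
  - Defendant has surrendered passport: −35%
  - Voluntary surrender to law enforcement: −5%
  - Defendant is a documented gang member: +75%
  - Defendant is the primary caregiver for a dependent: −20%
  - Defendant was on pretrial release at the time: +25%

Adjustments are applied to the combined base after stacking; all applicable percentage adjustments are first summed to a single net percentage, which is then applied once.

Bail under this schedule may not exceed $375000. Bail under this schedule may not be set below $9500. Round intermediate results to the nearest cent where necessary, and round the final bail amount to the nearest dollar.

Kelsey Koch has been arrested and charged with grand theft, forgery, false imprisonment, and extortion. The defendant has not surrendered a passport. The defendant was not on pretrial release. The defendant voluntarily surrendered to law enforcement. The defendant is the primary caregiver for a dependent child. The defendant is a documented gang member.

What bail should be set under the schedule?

Base amounts from the schedule: grand theft $20100; forgery $3000; false imprisonment $13250; extortion $126000.
Stacking rule: highest base plus $9000 per additional charge. Highest is extortion at $126000; 3 additional charges → +$27000. Combined base = $153000.
Net percentage adjustment: −5% +75% −20% = +50%. $153000 × 1.5 = $229500.
$229500 is within the $375000 maximum.
$229500 is at or above the $9500 minimum.

$229500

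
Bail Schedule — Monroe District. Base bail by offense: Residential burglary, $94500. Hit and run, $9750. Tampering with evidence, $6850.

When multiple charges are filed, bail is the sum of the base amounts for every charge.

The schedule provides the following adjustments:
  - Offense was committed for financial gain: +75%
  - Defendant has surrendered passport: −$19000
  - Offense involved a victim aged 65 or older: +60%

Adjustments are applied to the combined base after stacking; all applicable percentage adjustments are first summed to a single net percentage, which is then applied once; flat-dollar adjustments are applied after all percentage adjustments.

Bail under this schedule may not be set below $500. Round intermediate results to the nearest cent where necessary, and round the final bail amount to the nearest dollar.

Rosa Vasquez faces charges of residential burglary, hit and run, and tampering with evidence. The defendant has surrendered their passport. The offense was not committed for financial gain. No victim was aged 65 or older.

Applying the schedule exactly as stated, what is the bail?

$92100

Base amounts from the schedule: residential burglary $94500; hit and run $9750; tampering with evidence $6850.
Stacking rule: sum of all bases. $94500 + $9750 + $6850 = $111100.
Defendant has surrendered passport (−$19000 flat): $111100 − $19000 = $92100.
$92100 is at or above the $500 minimum.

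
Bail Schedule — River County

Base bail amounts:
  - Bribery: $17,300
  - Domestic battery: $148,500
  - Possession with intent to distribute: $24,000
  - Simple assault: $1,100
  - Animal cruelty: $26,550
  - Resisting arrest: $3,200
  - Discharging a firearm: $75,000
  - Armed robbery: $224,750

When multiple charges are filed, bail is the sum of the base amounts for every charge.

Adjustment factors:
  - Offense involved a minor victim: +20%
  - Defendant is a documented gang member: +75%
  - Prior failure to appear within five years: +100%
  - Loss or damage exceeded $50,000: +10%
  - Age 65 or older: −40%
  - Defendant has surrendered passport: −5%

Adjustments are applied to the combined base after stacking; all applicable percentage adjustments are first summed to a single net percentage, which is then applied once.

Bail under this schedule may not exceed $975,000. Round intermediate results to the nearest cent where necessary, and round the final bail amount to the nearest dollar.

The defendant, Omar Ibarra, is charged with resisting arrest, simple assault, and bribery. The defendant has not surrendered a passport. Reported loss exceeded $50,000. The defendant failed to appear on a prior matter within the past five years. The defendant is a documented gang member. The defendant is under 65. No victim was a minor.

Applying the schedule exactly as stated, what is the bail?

Base amounts from the schedule: resisting arrest $3,200; simple assault $1,100; bribery $17,300.
Stacking rule: sum of all bases. $3,200 + $1,100 + $17,300 = $21,600.
Net percentage adjustment: +75% +100% +10% = +185%. $21,600 × 2.85 = $61,560.
$61,560 is within the $975,000 maximum.

$61,560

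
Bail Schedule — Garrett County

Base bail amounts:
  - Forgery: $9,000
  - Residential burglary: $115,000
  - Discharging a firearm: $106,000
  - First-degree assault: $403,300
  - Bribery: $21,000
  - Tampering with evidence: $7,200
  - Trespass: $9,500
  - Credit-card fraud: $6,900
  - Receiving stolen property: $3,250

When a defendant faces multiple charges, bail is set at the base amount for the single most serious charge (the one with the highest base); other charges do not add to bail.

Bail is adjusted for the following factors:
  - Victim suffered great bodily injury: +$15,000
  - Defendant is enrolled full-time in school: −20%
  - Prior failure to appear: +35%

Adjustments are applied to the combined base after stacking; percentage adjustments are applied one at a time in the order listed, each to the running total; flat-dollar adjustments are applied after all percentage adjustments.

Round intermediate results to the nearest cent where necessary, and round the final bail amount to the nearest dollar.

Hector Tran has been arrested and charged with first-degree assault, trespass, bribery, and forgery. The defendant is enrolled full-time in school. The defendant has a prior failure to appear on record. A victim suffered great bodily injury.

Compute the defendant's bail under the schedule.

$450,564

Base amounts from the schedule: first-degree assault $403,300; trespass $9,500; bribery $21,000; forgery $9,000.
Stacking rule: use the highest base only. Highest is first-degree assault at $403,300. Combined base = $403,300.
Defendant is enrolled full-time in school (−20%): $403,300 × 0.8 = $322,640.
Prior failure to appear (+35%): $322,640 × 1.35 = $435,564.
Victim suffered great bodily injury (+$15,000 flat): $435,564 + $15,000 = $450,564.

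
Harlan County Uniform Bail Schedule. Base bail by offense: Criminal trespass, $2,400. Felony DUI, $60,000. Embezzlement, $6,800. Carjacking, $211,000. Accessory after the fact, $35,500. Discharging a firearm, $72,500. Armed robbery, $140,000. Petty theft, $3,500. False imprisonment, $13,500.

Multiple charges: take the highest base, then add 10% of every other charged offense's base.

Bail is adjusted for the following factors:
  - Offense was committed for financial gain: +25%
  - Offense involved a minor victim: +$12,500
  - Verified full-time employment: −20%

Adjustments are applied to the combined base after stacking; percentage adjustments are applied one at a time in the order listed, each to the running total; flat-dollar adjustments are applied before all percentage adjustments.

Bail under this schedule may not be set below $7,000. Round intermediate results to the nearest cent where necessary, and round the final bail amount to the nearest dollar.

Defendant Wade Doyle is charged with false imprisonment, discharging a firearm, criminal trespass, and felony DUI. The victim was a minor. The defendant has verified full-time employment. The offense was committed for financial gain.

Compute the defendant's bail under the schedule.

$92,590

Base amounts from the schedule: false imprisonment $13,500; discharging a firearm $72,500; criminal trespass $2,400; felony DUI $60,000.
Stacking rule: highest base plus 10% of each additional charge. Highest is discharging a firearm at $72,500. Additional: $13,500 × 10% = $1,350; $2,400 × 10% = $240; $60,000 × 10% = $6,000. Combined base = $72,500 + $7,590 = $80,090.
Offense involved a minor victim (+$12,500 flat): $80,090 + $12,500 = $92,590.
Offense was committed for financial gain (+25%): $92,590 × 1.25 = $115,737.50.
Verified full-time employment (−20%): $115,737.50 × 0.8 = $92,590.
$92,590 is at or above the $7,000 minimum.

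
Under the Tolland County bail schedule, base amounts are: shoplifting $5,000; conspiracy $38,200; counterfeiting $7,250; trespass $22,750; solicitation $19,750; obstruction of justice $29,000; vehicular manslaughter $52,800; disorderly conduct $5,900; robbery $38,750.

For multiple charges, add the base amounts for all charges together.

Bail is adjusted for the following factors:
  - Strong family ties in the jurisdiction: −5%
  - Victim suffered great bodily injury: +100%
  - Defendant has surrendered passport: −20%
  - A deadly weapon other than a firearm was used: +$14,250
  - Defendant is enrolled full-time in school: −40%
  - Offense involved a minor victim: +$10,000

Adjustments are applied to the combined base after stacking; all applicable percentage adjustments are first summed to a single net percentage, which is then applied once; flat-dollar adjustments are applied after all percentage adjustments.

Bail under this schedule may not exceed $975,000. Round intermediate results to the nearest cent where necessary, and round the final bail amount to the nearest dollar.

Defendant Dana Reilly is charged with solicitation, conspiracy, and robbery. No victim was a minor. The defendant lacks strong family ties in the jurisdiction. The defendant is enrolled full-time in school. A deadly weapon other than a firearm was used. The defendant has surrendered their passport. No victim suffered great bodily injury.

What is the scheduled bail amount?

Base amounts from the schedule: solicitation $19,750; conspiracy $38,200; robbery $38,750.
Stacking rule: sum of all bases. $19,750 + $38,200 + $38,750 = $96,700.
Net percentage adjustment: −20% −40% = −60%. $96,700 × 0.4 = $38,680.
A deadly weapon other than a firearm was used (+$14,250 flat): $38,680 + $14,250 = $52,930.
$52,930 is within the $975,000 maximum.

$52,930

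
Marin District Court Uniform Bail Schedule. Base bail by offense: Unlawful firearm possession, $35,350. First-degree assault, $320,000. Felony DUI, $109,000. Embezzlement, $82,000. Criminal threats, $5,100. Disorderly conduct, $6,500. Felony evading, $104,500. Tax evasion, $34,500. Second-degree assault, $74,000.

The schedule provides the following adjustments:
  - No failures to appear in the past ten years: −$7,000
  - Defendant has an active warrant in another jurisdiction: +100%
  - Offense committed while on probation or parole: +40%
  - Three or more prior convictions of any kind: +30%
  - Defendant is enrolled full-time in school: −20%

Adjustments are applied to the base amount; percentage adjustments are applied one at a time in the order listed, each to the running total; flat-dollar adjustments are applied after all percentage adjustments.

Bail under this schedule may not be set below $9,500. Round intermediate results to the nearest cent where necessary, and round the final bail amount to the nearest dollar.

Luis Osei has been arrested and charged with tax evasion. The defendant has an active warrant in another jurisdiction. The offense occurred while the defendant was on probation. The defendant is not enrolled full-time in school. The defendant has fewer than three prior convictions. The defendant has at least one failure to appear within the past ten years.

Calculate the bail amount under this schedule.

$96,600

Base amounts from the schedule: tax evasion $34,500.
Single charge. Combined base = $34,500.
Defendant has an active warrant in another jurisdiction (+100%): $34,500 × 2 = $69,000.
Offense committed while on probation or parole (+40%): $69,000 × 1.4 = $96,600.
$96,600 is at or above the $9,500 minimum.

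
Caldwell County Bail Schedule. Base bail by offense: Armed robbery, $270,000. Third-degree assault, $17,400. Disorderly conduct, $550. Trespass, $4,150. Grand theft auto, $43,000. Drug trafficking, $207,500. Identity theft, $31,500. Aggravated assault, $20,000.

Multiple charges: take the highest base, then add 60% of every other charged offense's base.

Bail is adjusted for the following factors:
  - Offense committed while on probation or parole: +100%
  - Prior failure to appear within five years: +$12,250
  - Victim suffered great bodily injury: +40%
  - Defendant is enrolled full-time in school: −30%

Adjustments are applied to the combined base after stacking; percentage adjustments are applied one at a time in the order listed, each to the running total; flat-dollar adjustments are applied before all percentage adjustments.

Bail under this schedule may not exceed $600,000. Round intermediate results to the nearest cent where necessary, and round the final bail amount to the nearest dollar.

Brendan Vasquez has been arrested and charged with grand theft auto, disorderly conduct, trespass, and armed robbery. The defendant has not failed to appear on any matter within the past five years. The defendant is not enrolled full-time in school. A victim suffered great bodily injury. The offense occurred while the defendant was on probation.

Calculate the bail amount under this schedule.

$600,000

Base amounts from the schedule: grand theft auto $43,000; disorderly conduct $550; trespass $4,150; armed robbery $270,000.
Stacking rule: highest base plus 60% of each additional charge. Highest is armed robbery at $270,000. Additional: $43,000 × 60% = $25,800; $550 × 60% = $330; $4,150 × 60% = $2,490. Combined base = $270,000 + $28,620 = $298,620.
Offense committed while on probation or parole (+100%): $298,620 × 2 = $597,240.
Victim suffered great bodily injury (+40%): $597,240 × 1.4 = $836,136.
Result $836,136 exceeds the maximum of $600,000; bail is capped at $600,000.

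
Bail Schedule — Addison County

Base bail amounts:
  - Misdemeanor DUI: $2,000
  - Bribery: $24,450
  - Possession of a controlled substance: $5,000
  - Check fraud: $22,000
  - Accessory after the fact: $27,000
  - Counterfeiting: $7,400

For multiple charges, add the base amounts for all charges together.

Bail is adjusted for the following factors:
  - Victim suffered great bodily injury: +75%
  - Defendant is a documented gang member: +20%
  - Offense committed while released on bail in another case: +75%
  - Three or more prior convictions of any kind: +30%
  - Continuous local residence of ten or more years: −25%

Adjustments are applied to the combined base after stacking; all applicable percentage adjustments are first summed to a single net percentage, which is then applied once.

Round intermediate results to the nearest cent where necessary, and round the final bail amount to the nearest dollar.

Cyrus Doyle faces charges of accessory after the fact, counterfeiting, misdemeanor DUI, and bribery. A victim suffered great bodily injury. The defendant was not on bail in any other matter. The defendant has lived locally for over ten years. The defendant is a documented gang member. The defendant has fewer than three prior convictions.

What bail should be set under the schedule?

Base amounts from the schedule: accessory after the fact $27,000; counterfeiting $7,400; misdemeanor DUI $2,000; bribery $24,450.
Stacking rule: sum of all bases. $27,000 + $7,400 + $2,000 + $24,450 = $60,850.
Net percentage adjustment: +75% +20% −25% = +70%. $60,850 × 1.7 = $103,445.

$103,445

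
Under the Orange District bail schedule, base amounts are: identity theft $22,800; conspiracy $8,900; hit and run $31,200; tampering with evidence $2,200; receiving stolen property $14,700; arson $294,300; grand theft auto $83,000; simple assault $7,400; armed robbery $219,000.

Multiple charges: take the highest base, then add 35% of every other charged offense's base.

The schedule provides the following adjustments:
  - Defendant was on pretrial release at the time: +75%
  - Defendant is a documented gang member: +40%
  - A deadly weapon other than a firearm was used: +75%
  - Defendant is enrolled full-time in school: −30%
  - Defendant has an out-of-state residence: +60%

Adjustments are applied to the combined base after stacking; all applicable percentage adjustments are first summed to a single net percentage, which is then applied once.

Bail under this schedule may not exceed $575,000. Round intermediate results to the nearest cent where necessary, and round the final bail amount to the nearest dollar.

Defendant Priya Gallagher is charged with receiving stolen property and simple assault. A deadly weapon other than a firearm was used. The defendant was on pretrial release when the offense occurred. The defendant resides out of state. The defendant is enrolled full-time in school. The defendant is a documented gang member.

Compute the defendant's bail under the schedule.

$55,328

Base amounts from the schedule: receiving stolen property $14,700; simple assault $7,400.
Stacking rule: highest base plus 35% of each additional charge. Highest is receiving stolen property at $14,700. Additional: $7,400 × 35% = $2,590. Combined base = $14,700 + $2,590 = $17,290.
Net percentage adjustment: +75% +40% +75% −30% +60% = +220%. $17,290 × 3.2 = $55,328.
$55,328 is within the $575,000 maximum.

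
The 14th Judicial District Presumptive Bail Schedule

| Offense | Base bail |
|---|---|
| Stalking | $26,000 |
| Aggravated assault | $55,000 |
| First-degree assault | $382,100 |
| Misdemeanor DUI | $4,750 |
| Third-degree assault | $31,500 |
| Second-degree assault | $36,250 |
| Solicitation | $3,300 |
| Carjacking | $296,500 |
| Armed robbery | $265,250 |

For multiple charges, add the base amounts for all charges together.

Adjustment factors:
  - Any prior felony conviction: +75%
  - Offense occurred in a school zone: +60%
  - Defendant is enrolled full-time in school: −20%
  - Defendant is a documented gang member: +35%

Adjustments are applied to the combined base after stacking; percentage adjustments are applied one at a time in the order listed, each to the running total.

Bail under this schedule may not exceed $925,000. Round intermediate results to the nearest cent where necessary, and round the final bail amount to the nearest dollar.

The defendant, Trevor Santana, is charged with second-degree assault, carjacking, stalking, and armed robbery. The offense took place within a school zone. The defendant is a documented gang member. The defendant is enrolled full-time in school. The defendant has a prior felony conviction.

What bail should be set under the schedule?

$925,000

Base amounts from the schedule: second-degree assault $36,250; carjacking $296,500; stalking $26,000; armed robbery $265,250.
Stacking rule: sum of all bases. $36,250 + $296,500 + $26,000 + $265,250 = $624,000.
Any prior felony conviction (+75%): $624,000 × 1.75 = $1,092,000.
Offense occurred in a school zone (+60%): $1,092,000 × 1.6 = $1,747,200.
Defendant is enrolled full-time in school (−20%): $1,747,200 × 0.8 = $1,397,760.
Defendant is a documented gang member (+35%): $1,397,760 × 1.35 = $1,886,976.
Result $1,886,976 exceeds the maximum of $925,000; bail is capped at $925,000.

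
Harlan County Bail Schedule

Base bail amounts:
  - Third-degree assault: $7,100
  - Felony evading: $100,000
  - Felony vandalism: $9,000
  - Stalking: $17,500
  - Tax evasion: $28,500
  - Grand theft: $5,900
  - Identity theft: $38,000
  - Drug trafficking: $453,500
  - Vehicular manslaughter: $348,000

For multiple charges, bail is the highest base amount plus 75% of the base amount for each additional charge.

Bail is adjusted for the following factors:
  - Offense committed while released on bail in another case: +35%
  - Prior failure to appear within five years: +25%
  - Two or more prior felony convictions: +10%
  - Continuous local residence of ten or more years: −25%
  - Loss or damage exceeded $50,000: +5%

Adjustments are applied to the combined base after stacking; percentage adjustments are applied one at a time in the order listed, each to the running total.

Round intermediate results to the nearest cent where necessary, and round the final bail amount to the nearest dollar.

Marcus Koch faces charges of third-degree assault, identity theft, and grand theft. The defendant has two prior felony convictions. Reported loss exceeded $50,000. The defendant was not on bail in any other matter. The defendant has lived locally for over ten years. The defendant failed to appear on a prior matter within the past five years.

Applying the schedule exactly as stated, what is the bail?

Base amounts from the schedule: third-degree assault $7,100; identity theft $38,000; grand theft $5,900.
Stacking rule: highest base plus 75% of each additional charge. Highest is identity theft at $38,000. Additional: $7,100 × 75% = $5,325; $5,900 × 75% = $4,425. Combined base = $38,000 + $9,750 = $47,750.
Prior failure to appear within five years (+25%): $47,750 × 1.25 = $59,687.50.
Two or more prior felony convictions (+10%): $59,687.50 × 1.1 = $65,656.25.
Continuous local residence of ten or more years (−25%): $65,656.25 × 0.75 = $49,242.19.
Loss or damage exceeded $50,000 (+5%): $49,242.19 × 1.05 = $51,704.30.
Rounded to the nearest dollar: $51,704.

$51,704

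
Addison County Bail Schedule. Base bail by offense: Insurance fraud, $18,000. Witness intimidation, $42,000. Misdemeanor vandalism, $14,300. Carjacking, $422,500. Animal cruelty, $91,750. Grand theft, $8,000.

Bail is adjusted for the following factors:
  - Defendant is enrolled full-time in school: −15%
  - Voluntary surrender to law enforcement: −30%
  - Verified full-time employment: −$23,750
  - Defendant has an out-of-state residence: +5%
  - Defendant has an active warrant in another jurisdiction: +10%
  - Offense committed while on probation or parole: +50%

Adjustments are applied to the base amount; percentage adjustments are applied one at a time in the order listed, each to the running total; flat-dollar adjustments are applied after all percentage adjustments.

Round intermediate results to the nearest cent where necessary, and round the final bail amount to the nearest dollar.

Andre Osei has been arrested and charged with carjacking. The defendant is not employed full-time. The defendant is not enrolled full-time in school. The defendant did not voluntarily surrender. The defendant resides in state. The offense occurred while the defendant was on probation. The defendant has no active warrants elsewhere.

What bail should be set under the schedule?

$633,750

Base amounts from the schedule: carjacking $422,500.
Single charge. Combined base = $422,500.
Offense committed while on probation or parole (+50%): $422,500 × 1.5 = $633,750.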